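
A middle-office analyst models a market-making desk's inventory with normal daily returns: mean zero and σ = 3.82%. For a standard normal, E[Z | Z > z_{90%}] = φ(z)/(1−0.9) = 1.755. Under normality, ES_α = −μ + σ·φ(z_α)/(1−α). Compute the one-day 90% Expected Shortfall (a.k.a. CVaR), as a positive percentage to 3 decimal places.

6.704%

ES = 3.82% × 1.755 = 6.704%.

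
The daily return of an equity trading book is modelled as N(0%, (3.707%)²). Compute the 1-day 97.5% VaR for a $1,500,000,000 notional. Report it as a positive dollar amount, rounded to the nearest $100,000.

At 97.5% one-sided, z = 1.960.
VaR = z·σ = 1.960 × 3.707% = 7.266%.
On $1,500,000,000: 0.07266 × $1,500,000,000 = $108,990,000.

$109,000,000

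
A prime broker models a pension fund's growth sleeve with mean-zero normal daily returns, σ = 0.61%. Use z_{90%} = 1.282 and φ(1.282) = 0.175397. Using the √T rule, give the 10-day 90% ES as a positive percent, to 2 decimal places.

σ_{10d} = 0.61% × √10 = 1.929%.
ES multiplier = φ(z)/(1−α) = 0.175397/0.1 = 1.754.
ES = 1.929% × 1.754 = 3.383%.

3.38%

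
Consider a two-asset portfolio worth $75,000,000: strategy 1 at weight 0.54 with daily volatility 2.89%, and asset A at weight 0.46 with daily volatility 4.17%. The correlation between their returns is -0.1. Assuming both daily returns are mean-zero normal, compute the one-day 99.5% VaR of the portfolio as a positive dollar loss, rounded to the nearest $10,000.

σ_p² = 0.54²·2.89² + 0.46²·4.17² + 2·-0.1·0.54·0.46·2.89·4.17 = 5.5163 (%²).
σ_p = √5.5163 = 2.349%.
At 99.5%, z = 2.576.
VaR = 2.576 × 2.349% = 6.051%; on $75,000,000 that is $4,538,250.

$4,540,000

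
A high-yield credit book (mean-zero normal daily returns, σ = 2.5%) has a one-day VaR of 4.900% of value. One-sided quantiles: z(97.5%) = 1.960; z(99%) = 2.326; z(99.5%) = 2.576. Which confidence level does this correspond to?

97.5%

Implied z = VaR/σ = 4.900 / 2.5 = 1.960.
This matches z(97.5%) = 1.960.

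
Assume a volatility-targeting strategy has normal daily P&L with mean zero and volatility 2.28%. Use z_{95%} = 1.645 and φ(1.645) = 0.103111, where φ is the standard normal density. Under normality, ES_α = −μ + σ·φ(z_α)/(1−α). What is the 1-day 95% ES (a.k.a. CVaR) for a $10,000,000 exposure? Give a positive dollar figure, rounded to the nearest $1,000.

$470,000

Tail multiplier: φ(z)/(1−α) = 0.103111 / 0.05 = 2.062.
ES = 2.28% × 2.062 = 4.701%.
On $10,000,000: 0.04701 × $10,000,000 = $470,100.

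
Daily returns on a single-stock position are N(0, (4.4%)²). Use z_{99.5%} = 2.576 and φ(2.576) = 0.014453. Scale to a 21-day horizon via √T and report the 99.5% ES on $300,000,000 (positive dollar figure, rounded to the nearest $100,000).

$174,900,000

σ_{21d} = 4.4% × √21 = 20.163%.
ES multiplier = φ(z)/(1−α) = 0.014453/0.005 = 2.891.
ES = 20.163% × 2.891 = 58.291%; on $300,000,000: $174,873,000.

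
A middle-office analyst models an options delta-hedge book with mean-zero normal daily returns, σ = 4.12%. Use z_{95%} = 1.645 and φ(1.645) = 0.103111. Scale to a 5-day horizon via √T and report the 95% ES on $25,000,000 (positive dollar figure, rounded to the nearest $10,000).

σ_{5d} = 4.12% × √5 = 9.213%.
ES multiplier = φ(z)/(1−α) = 0.103111/0.05 = 2.062.
ES = 9.213% × 2.062 = 18.997%; on $25,000,000: $4,749,250.

$4,750,000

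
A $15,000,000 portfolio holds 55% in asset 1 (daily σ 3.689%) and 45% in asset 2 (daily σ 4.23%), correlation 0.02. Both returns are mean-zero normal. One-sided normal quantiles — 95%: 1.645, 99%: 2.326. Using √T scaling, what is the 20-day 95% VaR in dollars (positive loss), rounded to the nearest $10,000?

σ_p = √(0.55²·3.689² + 0.45²·4.23² + 2·0.02·0.55·0.45·3.689·4.23) = 2.810%.
σ_{20d} = 2.810% × √20 = 12.567%.
VaR = 1.645 × 12.567% = 20.673%; on $15,000,000 that is $3,100,950.

$3,100,000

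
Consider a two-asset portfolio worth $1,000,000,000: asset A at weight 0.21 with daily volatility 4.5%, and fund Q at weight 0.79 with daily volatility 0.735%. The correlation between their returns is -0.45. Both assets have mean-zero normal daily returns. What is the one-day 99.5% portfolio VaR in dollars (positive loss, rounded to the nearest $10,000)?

σ_p² = 0.21²·4.5² + 0.79²·0.735² + 2·-0.45·0.21·0.79·4.5·0.735 = 0.7363 (%²).
σ_p = √0.7363 = 0.858%.
At 99.5%, z = 2.576.
VaR = 2.576 × 0.858% = 2.210%; on $1,000,000,000 that is $22,100,000.

$22,100,000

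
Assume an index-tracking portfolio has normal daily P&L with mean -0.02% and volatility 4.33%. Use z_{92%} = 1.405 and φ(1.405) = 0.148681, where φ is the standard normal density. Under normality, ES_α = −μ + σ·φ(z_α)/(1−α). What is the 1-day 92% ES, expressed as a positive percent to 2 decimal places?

Tail multiplier: φ(z)/(1−α) = 0.148681 / 0.08 = 1.859.
ES = −(-0.02%) + 4.33% × 1.859 = 8.069%.

8.07%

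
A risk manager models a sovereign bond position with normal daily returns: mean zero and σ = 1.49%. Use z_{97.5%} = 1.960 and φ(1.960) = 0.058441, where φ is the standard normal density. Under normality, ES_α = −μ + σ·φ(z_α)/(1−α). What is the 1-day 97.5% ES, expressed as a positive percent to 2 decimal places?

Tail multiplier: φ(z)/(1−α) = 0.058441 / 0.025 = 2.338.
ES = 1.49% × 2.338 = 3.484%.

3.48%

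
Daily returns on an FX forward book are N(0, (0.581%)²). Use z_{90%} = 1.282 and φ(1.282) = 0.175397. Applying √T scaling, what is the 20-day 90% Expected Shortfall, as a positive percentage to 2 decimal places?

σ_{20d} = 0.581% × √20 = 2.598%.
ES multiplier = φ(z)/(1−α) = 0.175397/0.1 = 1.754.
ES = 2.598% × 1.754 = 4.557%.

4.56%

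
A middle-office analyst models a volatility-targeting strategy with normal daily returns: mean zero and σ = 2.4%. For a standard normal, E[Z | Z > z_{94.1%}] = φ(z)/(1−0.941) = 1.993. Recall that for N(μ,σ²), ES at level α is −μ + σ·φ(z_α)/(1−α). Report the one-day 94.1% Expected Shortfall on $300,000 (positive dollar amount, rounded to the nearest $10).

$14,350

ES = 2.4% × 1.993 = 4.783%.
On $300,000: 0.04783 × $300,000 = $14,349.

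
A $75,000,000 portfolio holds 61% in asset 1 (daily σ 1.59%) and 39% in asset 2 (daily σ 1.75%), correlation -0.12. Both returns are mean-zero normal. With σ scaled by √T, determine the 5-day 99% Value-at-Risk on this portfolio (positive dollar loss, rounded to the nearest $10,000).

σ_p = √(0.61²·1.59² + 0.39²·1.75² + 2·-0.12·0.61·0.39·1.59·1.75) = 1.117%.
σ_{5d} = 1.117% × √5 = 2.498%.
z(99%) = 2.326.
VaR = 2.326 × 2.498% = 5.810%; on $75,000,000 that is $4,357,500.

$4,360,000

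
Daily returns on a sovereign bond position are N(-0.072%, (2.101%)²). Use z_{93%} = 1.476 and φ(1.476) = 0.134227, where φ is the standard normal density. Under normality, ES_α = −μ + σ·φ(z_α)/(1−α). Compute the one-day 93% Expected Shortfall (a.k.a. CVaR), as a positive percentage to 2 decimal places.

Tail multiplier: φ(z)/(1−α) = 0.134227 / 0.07 = 1.918.
ES = −(-0.072%) + 2.101% × 1.918 = 4.102%.

4.10%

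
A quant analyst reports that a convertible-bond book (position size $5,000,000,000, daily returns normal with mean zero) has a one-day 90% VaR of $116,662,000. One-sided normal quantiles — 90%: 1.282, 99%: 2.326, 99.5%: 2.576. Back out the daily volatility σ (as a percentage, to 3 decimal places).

1.820%

VaR as a fraction: $116,662,000 / $5,000,000,000 = 2.333%.
σ = VaR / z = 2.333% / 1.282 = 1.820%.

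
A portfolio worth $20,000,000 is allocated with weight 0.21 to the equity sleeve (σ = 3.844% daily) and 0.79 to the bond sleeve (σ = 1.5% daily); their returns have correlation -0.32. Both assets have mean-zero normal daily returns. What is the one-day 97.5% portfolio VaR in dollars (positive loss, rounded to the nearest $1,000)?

$471,000

σ_p² = 0.21²·3.844² + 0.79²·1.5² + 2·-0.32·0.21·0.79·3.844·1.5 = 1.4437 (%²).
σ_p = √1.4437 = 1.202%.
At 97.5%, z = 1.960.
VaR = 1.960 × 1.202% = 2.356%; on $20,000,000 that is $471,200.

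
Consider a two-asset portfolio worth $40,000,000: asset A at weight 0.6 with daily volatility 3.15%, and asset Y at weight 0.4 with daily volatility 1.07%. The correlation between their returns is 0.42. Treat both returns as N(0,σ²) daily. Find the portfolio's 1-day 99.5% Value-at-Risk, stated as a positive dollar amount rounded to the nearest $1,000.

$2,170,000

σ_p² = 0.6²·3.15² + 0.4²·1.07² + 2·0.42·0.6·0.4·3.15·1.07 = 4.4348 (%²).
σ_p = √4.4348 = 2.106%.
At 99.5%, z = 2.576.
VaR = 2.576 × 2.106% = 5.425%; on $40,000,000 that is $2,170,000.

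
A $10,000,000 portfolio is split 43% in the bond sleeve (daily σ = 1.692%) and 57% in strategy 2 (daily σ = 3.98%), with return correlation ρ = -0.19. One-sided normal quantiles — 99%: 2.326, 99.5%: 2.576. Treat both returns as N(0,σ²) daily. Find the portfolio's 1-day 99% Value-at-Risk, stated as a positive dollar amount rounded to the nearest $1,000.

$523,000

σ_p² = 0.43²·1.692² + 0.57²·3.98² + 2·-0.19·0.43·0.57·1.692·3.98 = 5.0487 (%²).
σ_p = √5.0487 = 2.247%.
VaR = 2.326 × 2.247% = 5.227%; on $10,000,000 that is $522,700.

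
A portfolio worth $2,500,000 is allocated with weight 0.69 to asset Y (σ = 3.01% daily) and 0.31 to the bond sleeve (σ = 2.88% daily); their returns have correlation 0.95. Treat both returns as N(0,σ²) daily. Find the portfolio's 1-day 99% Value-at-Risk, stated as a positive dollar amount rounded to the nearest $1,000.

$171,000

σ_p² = 0.69²·3.01² + 0.31²·2.88² + 2·0.95·0.69·0.31·3.01·2.88 = 8.6337 (%²).
σ_p = √8.6337 = 2.938%.
At 99%, z = 2.326.
VaR = 2.326 × 2.938% = 6.834%; on $2,500,000 that is $170,850.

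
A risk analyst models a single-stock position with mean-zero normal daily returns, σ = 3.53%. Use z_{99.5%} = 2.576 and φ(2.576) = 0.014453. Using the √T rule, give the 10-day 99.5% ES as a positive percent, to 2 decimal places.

σ_{10d} = 3.53% × √10 = 11.163%.
ES multiplier = φ(z)/(1−α) = 0.014453/0.005 = 2.891.
ES = 11.163% × 2.891 = 32.272%.

32.27%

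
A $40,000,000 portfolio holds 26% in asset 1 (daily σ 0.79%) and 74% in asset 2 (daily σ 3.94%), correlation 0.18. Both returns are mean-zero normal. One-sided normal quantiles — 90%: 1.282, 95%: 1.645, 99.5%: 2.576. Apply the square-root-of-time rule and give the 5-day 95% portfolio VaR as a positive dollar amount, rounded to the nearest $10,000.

$4,350,000

σ_p = √(0.26²·0.79² + 0.74²·3.94² + 2·0.18·0.26·0.74·0.79·3.94) = 2.959%.
σ_{5d} = 2.959% × √5 = 6.617%.
VaR = 1.645 × 6.617% = 10.885%; on $40,000,000 that is $4,354,000.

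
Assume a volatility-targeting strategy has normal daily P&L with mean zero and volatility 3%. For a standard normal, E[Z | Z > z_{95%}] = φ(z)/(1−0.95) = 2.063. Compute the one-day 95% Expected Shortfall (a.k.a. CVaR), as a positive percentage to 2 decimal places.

6.19%

ES = 3% × 2.063 = 6.189%.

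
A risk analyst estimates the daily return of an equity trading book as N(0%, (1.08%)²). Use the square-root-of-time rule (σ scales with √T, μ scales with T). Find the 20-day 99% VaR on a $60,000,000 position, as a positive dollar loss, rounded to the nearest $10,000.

At 99%, z = 2.326.
σ_{20d} = 1.08% × √20 = 4.830%.
VaR = 2.326 × 4.830% = 11.235%.
On $60,000,000: 0.11235 × $60,000,000 = $6,741,000.

$6,740,000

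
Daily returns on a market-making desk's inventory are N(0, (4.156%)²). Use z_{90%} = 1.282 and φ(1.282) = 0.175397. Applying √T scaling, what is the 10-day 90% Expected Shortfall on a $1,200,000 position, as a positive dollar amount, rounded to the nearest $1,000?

σ_{10d} = 4.156% × √10 = 13.142%.
ES multiplier = φ(z)/(1−α) = 0.175397/0.1 = 1.754.
ES = 13.142% × 1.754 = 23.051%; on $1,200,000: $276,612.

$277,000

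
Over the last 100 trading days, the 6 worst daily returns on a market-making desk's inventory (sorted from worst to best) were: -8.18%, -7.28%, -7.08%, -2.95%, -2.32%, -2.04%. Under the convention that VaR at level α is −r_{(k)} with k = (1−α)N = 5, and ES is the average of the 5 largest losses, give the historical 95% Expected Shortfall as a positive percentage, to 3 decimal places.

5.562%

The 5 worst returns sum to -27.81%.
ES = −(-27.81%) / 5 = 5.562%.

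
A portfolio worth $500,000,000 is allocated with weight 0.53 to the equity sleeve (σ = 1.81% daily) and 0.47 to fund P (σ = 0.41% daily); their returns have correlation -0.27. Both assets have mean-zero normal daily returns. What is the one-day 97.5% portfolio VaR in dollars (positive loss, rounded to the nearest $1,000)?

$9,075,000

σ_p² = 0.53²·1.81² + 0.47²·0.41² + 2·-0.27·0.53·0.47·1.81·0.41 = 0.8576 (%²).
σ_p = √0.8576 = 0.926%.
At 97.5%, z = 1.960.
VaR = 1.960 × 0.926% = 1.815%; on $500,000,000 that is $9,075,000.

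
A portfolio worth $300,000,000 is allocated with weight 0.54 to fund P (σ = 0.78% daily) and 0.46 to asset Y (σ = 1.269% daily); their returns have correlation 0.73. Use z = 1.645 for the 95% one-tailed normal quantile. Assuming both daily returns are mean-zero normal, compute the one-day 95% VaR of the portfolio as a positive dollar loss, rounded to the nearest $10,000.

σ_p² = 0.54²·0.78² + 0.46²·1.269² + 2·0.73·0.54·0.46·0.78·1.269 = 0.8771 (%²).
σ_p = √0.8771 = 0.937%.
VaR = 1.645 × 0.937% = 1.541%; on $300,000,000 that is $4,623,000.

$4,620,000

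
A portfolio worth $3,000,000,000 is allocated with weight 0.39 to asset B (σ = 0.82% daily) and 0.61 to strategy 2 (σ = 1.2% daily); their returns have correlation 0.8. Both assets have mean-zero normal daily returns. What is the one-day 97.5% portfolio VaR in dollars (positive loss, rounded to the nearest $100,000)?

σ_p² = 0.39²·0.82² + 0.61²·1.2² + 2·0.8·0.39·0.61·0.82·1.2 = 1.0126 (%²).
σ_p = √1.0126 = 1.006%.
At 97.5%, z = 1.960.
VaR = 1.960 × 1.006% = 1.972%; on $3,000,000,000 that is $59,160,000.

$59,200,000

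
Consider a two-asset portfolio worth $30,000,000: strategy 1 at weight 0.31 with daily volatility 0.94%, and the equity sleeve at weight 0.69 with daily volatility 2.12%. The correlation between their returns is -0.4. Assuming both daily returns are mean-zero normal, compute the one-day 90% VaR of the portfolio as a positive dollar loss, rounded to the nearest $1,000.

$528,000

σ_p² = 0.31²·0.94² + 0.69²·2.12² + 2·-0.4·0.31·0.69·0.94·2.12 = 1.8837 (%²).
σ_p = √1.8837 = 1.372%.
At 90%, z = 1.282.
VaR = 1.282 × 1.372% = 1.759%; on $30,000,000 that is $527,700.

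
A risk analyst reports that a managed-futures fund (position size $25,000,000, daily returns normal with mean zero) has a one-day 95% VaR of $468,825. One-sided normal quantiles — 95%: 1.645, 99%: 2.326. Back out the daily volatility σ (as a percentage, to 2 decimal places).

VaR as a fraction: $468,825 / $25,000,000 = 1.875%.
σ = VaR / z = 1.875% / 1.645 = 1.140%.

1.14%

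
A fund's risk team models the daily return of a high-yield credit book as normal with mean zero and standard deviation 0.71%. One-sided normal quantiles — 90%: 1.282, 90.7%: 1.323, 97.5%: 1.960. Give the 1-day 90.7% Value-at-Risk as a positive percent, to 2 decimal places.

0.94%

VaR = z·σ = 1.323 × 0.71% = 0.939%.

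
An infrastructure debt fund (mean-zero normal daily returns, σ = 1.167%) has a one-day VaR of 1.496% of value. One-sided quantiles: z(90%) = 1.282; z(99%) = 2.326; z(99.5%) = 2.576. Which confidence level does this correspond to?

90%

Implied z = VaR/σ = 1.496 / 1.167 = 1.282.
This matches z(90%) = 1.282.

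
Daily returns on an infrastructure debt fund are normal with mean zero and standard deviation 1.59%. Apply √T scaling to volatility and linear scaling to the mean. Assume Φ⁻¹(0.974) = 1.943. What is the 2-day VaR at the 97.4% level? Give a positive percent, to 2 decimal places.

4.37%

σ_{2d} = 1.59% × √2 = 2.249%.
VaR = 1.943 × 2.249% = 4.370%.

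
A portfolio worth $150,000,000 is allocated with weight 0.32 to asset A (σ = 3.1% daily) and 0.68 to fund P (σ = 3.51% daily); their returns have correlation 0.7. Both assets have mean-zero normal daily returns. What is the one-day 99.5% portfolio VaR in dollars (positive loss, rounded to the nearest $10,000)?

$12,220,000

σ_p² = 0.32²·3.1² + 0.68²·3.51² + 2·0.7·0.32·0.68·3.1·3.51 = 9.9957 (%²).
σ_p = √9.9957 = 3.162%.
At 99.5%, z = 2.576.
VaR = 2.576 × 3.162% = 8.145%; on $150,000,000 that is $12,217,500.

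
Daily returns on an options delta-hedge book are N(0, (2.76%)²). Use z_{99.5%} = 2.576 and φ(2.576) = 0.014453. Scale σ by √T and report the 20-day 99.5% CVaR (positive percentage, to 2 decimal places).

σ_{20d} = 2.76% × √20 = 12.343%.
ES multiplier = φ(z)/(1−α) = 0.014453/0.005 = 2.891.
ES = 12.343% × 2.891 = 35.684%.

35.68%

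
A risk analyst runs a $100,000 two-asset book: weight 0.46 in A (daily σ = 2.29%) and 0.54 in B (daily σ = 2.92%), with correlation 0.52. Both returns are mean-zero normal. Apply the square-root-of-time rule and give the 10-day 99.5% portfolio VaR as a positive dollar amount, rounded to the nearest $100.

σ_p = √(0.46²·2.29² + 0.54²·2.92² + 2·0.52·0.46·0.54·2.29·2.92) = 2.307%.
σ_{10d} = 2.307% × √10 = 7.295%.
z(99.5%) = 2.576.
VaR = 2.576 × 7.295% = 18.792%; on $100,000 that is $18,792.

$18,800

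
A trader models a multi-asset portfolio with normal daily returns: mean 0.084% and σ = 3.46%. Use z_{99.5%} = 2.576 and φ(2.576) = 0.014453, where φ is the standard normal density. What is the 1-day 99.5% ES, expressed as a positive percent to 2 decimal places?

Tail multiplier: φ(z)/(1−α) = 0.014453 / 0.005 = 2.891.
ES = −(0.084%) + 3.46% × 2.891 = 9.919%.

9.92%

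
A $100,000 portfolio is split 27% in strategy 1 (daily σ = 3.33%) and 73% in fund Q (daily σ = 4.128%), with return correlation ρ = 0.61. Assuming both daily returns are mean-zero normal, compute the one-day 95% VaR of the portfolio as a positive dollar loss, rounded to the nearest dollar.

σ_p² = 0.27²·3.33² + 0.73²·4.128² + 2·0.61·0.27·0.73·3.33·4.128 = 13.1946 (%²).
σ_p = √13.1946 = 3.632%.
At 95%, z = 1.645.
VaR = 1.645 × 3.632% = 5.975%; on $100,000 that is $5,975.

$5,975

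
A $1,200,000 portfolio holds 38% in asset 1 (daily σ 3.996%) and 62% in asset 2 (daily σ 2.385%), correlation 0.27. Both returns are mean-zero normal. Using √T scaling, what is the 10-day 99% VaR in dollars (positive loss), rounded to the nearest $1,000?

σ_p = √(0.38²·3.996² + 0.62²·2.385² + 2·0.27·0.38·0.62·3.996·2.385) = 2.388%.
σ_{10d} = 2.388% × √10 = 7.552%.
z(99%) = 2.326.
VaR = 2.326 × 7.552% = 17.566%; on $1,200,000 that is $210,792.

$211,000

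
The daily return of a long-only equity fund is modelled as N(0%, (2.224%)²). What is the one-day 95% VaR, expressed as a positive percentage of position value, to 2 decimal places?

3.66%

At 95% one-sided, z = 1.645.
VaR = z·σ = 1.645 × 2.224% = 3.658%.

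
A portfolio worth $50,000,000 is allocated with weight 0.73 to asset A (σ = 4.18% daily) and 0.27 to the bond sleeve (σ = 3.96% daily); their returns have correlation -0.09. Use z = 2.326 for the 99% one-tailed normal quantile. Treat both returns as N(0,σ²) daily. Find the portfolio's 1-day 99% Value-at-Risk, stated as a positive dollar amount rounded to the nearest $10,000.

$3,650,000

σ_p² = 0.73²·4.18² + 0.27²·3.96² + 2·-0.09·0.73·0.27·4.18·3.96 = 9.8670 (%²).
σ_p = √9.8670 = 3.141%.
VaR = 2.326 × 3.141% = 7.306%; on $50,000,000 that is $3,653,000.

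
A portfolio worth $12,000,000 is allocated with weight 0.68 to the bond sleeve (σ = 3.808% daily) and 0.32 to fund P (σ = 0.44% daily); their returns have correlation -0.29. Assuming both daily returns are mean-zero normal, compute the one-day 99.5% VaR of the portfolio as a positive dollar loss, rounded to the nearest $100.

σ_p² = 0.68²·3.808² + 0.32²·0.44² + 2·-0.29·0.68·0.32·3.808·0.44 = 6.5136 (%²).
σ_p = √6.5136 = 2.552%.
At 99.5%, z = 2.576.
VaR = 2.576 × 2.552% = 6.574%; on $12,000,000 that is $788,880.

$788,900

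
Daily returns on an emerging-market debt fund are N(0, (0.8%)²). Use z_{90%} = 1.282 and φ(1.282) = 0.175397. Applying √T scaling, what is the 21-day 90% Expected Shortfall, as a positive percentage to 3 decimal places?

σ_{21d} = 0.8% × √21 = 3.666%.
ES multiplier = φ(z)/(1−α) = 0.175397/0.1 = 1.754.
ES = 3.666% × 1.754 = 6.430%.

6.430%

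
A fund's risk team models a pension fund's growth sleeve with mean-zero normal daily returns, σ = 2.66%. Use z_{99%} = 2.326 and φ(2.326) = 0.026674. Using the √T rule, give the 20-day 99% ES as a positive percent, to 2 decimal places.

σ_{20d} = 2.66% × √20 = 11.896%.
ES multiplier = φ(z)/(1−α) = 0.026674/0.01 = 2.667.
ES = 11.896% × 2.667 = 31.727%.

31.73%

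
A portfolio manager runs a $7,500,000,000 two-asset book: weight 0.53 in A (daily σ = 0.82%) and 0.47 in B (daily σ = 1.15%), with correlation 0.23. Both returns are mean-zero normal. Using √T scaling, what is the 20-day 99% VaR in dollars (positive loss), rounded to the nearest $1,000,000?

$599,000,000

σ_p = √(0.53²·0.82² + 0.47²·1.15² + 2·0.23·0.53·0.47·0.82·1.15) = 0.768%.
σ_{20d} = 0.768% × √20 = 3.435%.
z(99%) = 2.326.
VaR = 2.326 × 3.435% = 7.990%; on $7,500,000,000 that is $599,250,000.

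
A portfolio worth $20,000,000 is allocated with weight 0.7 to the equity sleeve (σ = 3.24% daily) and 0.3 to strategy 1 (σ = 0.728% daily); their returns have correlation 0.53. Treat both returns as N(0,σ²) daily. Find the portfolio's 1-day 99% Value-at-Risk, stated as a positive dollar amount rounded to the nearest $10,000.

σ_p² = 0.7²·3.24² + 0.3²·0.728² + 2·0.53·0.7·0.3·3.24·0.728 = 5.7166 (%²).
σ_p = √5.7166 = 2.391%.
At 99%, z = 2.326.
VaR = 2.326 × 2.391% = 5.561%; on $20,000,000 that is $1,112,200.

$1,110,000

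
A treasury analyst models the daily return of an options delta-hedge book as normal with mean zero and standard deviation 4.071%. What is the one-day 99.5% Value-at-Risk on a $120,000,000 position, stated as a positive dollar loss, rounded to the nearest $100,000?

$12,600,000

At 99.5% one-sided, z = 2.576.
VaR = z·σ = 2.576 × 4.071% = 10.487%.
On $120,000,000: 0.10487 × $120,000,000 = $12,584,400.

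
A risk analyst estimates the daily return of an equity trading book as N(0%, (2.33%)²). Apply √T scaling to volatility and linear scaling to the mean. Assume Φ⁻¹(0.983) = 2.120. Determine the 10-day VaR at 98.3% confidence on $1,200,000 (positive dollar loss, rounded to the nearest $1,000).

σ_{10d} = 2.33% × √10 = 7.368%.
VaR = 2.120 × 7.368% = 15.620%.
On $1,200,000: 0.15620 × $1,200,000 = $187,440.

$187,000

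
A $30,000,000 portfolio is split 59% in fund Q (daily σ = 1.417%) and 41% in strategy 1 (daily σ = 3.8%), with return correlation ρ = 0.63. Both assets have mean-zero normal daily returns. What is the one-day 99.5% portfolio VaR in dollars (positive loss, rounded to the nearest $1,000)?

σ_p² = 0.59²·1.417² + 0.41²·3.8² + 2·0.63·0.59·0.41·1.417·3.8 = 4.7675 (%²).
σ_p = √4.7675 = 2.183%.
At 99.5%, z = 2.576.
VaR = 2.576 × 2.183% = 5.623%; on $30,000,000 that is $1,686,900.

$1,687,000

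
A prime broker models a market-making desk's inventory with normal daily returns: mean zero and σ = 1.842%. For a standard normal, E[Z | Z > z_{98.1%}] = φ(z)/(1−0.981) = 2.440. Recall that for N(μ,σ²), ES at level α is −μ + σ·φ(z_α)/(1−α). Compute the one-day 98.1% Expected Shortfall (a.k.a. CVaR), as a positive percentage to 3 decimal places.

4.494%

ES = 1.842% × 2.440 = 4.494%.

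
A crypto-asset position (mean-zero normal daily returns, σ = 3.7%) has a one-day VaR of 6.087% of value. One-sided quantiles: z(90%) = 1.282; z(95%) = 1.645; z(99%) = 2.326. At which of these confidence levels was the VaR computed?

Implied z = VaR/σ = 6.087 / 3.7 = 1.645.
This matches z(95%) = 1.645.

95%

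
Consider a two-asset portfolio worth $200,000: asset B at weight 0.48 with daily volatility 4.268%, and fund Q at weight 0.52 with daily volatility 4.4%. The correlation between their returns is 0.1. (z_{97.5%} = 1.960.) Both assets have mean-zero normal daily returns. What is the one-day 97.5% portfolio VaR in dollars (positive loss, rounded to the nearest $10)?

σ_p² = 0.48²·4.268² + 0.52²·4.4² + 2·0.1·0.48·0.52·4.268·4.4 = 10.3693 (%²).
σ_p = √10.3693 = 3.220%.
VaR = 1.960 × 3.220% = 6.311%; on $200,000 that is $12,622.

$12,620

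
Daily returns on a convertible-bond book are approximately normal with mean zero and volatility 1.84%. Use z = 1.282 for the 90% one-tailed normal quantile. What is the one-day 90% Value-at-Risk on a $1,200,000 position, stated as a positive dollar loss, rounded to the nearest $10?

VaR = z·σ = 1.282 × 1.84% = 2.359%.
On $1,200,000: 0.02359 × $1,200,000 = $28,308.

$28,310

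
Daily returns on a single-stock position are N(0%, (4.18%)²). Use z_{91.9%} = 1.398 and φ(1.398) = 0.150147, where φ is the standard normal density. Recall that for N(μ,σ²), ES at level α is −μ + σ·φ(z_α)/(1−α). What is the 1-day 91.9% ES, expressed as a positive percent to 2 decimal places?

Tail multiplier: φ(z)/(1−α) = 0.150147 / 0.081 = 1.854.
ES = 4.18% × 1.854 = 7.750%.

7.75%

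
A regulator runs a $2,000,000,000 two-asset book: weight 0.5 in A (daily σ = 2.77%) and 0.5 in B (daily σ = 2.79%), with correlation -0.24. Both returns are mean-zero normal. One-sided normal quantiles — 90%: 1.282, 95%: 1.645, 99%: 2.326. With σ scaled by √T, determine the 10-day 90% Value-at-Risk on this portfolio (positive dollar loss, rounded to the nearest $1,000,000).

σ_p = √(0.5²·2.77² + 0.5²·2.79² + 2·-0.24·0.5·0.5·2.77·2.79) = 1.714%.
σ_{10d} = 1.714% × √10 = 5.420%.
VaR = 1.282 × 5.420% = 6.948%; on $2,000,000,000 that is $138,960,000.

$139,000,000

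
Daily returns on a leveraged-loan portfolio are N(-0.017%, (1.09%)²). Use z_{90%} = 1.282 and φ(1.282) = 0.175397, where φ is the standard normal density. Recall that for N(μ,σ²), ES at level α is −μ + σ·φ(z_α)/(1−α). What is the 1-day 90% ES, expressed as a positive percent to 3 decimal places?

Tail multiplier: φ(z)/(1−α) = 0.175397 / 0.1 = 1.754.
ES = −(-0.017%) + 1.09% × 1.754 = 1.929%.

1.929%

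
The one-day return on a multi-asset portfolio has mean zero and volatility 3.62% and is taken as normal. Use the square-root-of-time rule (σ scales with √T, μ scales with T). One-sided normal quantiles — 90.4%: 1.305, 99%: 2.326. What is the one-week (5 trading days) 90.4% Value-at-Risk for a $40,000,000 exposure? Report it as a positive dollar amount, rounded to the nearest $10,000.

$4,230,000

σ_{5d} = 3.62% × √5 = 8.095%.
VaR = 1.305 × 8.095% = 10.564%.
On $40,000,000: 0.10564 × $40,000,000 = $4,225,600.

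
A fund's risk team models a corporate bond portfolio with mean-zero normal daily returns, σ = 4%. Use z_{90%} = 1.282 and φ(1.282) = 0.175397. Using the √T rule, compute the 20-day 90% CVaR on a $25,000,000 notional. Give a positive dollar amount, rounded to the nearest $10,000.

σ_{20d} = 4% × √20 = 17.889%.
ES multiplier = φ(z)/(1−α) = 0.175397/0.1 = 1.754.
ES = 17.889% × 1.754 = 31.377%; on $25,000,000: $7,844,250.

$7,840,000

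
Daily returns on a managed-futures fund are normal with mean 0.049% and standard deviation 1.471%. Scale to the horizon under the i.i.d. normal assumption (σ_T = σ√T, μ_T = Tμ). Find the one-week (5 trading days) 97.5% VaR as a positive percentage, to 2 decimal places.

At 97.5%, z = 1.960.
σ_{5d} = 1.471% × √5 = 3.289%; μ_{5d} = 5 × 0.049% = 0.245%.
VaR = −(0.245%) + 1.960 × 3.289% = 6.201%.

6.20%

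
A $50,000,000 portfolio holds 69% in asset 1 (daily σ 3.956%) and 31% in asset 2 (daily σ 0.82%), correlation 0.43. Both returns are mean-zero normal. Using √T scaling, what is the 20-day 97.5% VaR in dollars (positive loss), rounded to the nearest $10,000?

$12,480,000

σ_p = √(0.69²·3.956² + 0.31²·0.82² + 2·0.43·0.69·0.31·3.956·0.82) = 2.848%.
σ_{20d} = 2.848% × √20 = 12.737%.
z(97.5%) = 1.960.
VaR = 1.960 × 12.737% = 24.965%; on $50,000,000 that is $12,482,500.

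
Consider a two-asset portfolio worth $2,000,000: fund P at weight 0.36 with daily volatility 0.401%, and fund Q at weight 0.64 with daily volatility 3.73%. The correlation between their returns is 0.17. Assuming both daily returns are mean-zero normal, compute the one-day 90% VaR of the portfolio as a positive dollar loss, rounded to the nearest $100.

σ_p² = 0.36²·0.401² + 0.64²·3.73² + 2·0.17·0.36·0.64·0.401·3.73 = 5.8367 (%²).
σ_p = √5.8367 = 2.416%.
At 90%, z = 1.282.
VaR = 1.282 × 2.416% = 3.097%; on $2,000,000 that is $61,940.

$61,900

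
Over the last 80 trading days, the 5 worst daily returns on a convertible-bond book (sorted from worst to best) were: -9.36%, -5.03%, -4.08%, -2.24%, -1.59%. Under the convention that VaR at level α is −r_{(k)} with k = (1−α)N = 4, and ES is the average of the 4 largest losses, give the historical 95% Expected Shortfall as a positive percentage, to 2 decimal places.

5.18%

The 4 worst returns sum to -20.71%.
ES = −(-20.71%) / 4 = 5.1775% ≈ 5.18%.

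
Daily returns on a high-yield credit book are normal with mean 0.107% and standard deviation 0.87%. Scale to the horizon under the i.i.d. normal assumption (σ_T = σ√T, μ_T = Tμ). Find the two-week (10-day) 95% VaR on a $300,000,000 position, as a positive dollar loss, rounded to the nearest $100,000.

$10,400,000

At 95%, z = 1.645.
σ_{10d} = 0.87% × √10 = 2.751%; μ_{10d} = 10 × 0.107% = 1.070%.
VaR = −(1.070%) + 1.645 × 2.751% = 3.455%.
On $300,000,000: 0.03455 × $300,000,000 = $10,365,000.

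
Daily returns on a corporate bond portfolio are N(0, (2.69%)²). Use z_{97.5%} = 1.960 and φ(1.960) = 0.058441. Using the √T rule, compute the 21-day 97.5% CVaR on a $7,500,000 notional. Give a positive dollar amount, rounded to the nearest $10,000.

σ_{21d} = 2.69% × √21 = 12.327%.
ES multiplier = φ(z)/(1−α) = 0.058441/0.025 = 2.338.
ES = 12.327% × 2.338 = 28.821%; on $7,500,000: $2,161,575.

$2,160,000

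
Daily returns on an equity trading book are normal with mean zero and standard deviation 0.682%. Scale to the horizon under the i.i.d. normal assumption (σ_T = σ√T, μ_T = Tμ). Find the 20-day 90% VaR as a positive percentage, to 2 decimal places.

3.91%

At 90%, z = 1.282.
σ_{20d} = 0.682% × √20 = 3.050%.
VaR = 1.282 × 3.050% = 3.910%.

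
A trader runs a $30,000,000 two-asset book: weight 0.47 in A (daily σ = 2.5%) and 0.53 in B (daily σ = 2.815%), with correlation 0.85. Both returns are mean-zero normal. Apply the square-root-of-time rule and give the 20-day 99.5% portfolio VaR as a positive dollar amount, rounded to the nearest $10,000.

$8,870,000

σ_p = √(0.47²·2.5² + 0.53²·2.815² + 2·0.85·0.47·0.53·2.5·2.815) = 2.566%.
σ_{20d} = 2.566% × √20 = 11.476%.
z(99.5%) = 2.576.
VaR = 2.576 × 11.476% = 29.562%; on $30,000,000 that is $8,868,600.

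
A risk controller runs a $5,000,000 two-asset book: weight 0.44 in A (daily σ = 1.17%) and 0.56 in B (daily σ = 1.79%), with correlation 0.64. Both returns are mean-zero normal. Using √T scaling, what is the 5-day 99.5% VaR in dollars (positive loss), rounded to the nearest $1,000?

$400,000

σ_p = √(0.44²·1.17² + 0.56²·1.79² + 2·0.64·0.44·0.56·1.17·1.79) = 1.389%.
σ_{5d} = 1.389% × √5 = 3.106%.
z(99.5%) = 2.576.
VaR = 2.576 × 3.106% = 8.001%; on $5,000,000 that is $400,050.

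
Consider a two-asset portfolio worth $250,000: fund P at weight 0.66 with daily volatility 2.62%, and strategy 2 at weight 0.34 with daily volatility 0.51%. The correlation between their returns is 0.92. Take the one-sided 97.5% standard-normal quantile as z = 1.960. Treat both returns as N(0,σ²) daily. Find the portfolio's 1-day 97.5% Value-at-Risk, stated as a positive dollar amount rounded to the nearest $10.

$9,260

σ_p² = 0.66²·2.62² + 0.34²·0.51² + 2·0.92·0.66·0.34·2.62·0.51 = 3.5719 (%²).
σ_p = √3.5719 = 1.890%.
VaR = 1.960 × 1.890% = 3.704%; on $250,000 that is $9,260.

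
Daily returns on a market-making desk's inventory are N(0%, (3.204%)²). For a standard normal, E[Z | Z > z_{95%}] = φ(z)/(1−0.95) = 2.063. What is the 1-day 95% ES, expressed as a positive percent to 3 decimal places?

6.610%

ES = 3.204% × 2.063 = 6.610%.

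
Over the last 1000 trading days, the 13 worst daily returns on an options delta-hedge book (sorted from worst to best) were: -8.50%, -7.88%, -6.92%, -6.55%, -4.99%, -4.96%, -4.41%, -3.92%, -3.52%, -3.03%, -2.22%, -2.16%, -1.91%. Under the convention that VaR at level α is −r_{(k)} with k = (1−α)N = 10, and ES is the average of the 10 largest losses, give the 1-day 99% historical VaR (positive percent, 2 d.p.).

3.03%

k = 10; the 10th lowest return is -3.03%, so VaR = 3.03%.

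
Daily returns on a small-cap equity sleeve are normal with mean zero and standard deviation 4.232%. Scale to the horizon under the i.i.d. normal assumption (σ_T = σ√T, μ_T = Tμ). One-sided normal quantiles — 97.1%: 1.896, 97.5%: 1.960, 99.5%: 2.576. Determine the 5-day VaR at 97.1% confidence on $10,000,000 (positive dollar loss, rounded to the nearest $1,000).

σ_{5d} = 4.232% × √5 = 9.463%.
VaR = 1.896 × 9.463% = 17.942%.
On $10,000,000: 0.17942 × $10,000,000 = $1,794,200.

$1,794,000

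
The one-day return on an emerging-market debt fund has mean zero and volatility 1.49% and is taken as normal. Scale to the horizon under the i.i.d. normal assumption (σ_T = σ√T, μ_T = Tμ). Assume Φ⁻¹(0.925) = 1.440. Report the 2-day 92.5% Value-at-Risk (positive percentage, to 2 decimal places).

σ_{2d} = 1.49% × √2 = 2.107%.
VaR = 1.440 × 2.107% = 3.034%.

3.03%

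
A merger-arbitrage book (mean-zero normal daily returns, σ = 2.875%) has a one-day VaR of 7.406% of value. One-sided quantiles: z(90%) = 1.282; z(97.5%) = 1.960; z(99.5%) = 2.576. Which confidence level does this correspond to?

99.5%

Implied z = VaR/σ = 7.406 / 2.875 = 2.576.
This matches z(99.5%) = 2.576.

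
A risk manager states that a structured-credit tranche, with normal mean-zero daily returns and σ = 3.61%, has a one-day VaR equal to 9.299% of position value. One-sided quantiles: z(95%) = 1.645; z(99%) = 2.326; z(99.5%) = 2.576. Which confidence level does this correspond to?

99.5%

Implied z = VaR/σ = 9.299 / 3.61 = 2.576.
This matches z(99.5%) = 2.576.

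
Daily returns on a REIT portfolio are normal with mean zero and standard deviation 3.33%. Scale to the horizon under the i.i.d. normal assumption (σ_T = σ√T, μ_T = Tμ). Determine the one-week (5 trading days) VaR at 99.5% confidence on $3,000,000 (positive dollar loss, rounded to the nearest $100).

At 99.5%, z = 2.576.
σ_{5d} = 3.33% × √5 = 7.446%.
VaR = 2.576 × 7.446% = 19.181%.
On $3,000,000: 0.19181 × $3,000,000 = $575,430.

$575,400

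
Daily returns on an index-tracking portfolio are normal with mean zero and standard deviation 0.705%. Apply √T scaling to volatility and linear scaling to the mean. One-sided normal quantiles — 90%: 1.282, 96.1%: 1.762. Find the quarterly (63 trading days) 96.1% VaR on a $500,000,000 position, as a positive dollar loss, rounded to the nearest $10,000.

σ_{63d} = 0.705% × √63 = 5.596%.
VaR = 1.762 × 5.596% = 9.860%.
On $500,000,000: 0.09860 × $500,000,000 = $49,300,000.

$49,300,000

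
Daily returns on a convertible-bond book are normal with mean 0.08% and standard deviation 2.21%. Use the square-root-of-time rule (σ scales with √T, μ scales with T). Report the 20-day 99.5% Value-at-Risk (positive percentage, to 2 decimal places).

At 99.5%, z = 2.576.
σ_{20d} = 2.21% × √20 = 9.883%; μ_{20d} = 20 × 0.08% = 1.600%.
VaR = −(1.600%) + 2.576 × 9.883% = 23.859%.

23.86%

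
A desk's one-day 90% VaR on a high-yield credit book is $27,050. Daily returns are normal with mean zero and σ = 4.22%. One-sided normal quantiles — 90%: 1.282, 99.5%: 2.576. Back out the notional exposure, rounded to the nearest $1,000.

$500,000

VaR as a fraction of value: z·σ = 1.282 × 4.22% = 5.41004%.
Position = $27,050 / 0.0541004 = $499,996.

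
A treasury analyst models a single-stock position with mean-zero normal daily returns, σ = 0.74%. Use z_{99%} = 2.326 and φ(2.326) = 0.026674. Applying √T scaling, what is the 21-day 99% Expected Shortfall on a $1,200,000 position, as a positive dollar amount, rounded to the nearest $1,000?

$109,000

σ_{21d} = 0.74% × √21 = 3.391%.
ES multiplier = φ(z)/(1−α) = 0.026674/0.01 = 2.667.
ES = 3.391% × 2.667 = 9.044%; on $1,200,000: $108,528.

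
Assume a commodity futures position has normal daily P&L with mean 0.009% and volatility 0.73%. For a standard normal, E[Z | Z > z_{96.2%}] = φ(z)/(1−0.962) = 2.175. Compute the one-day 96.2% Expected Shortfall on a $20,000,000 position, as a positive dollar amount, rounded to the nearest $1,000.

ES = −(0.009%) + 0.73% × 2.175 = 1.579%.
On $20,000,000: 0.01579 × $20,000,000 = $315,800.

$316,000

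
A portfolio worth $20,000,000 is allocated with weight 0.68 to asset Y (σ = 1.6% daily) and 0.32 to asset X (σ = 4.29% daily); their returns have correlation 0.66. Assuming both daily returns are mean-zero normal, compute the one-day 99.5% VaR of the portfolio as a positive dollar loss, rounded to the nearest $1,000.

$1,157,000

σ_p² = 0.68²·1.6² + 0.32²·4.29² + 2·0.66·0.68·0.32·1.6·4.29 = 5.0399 (%²).
σ_p = √5.0399 = 2.245%.
At 99.5%, z = 2.576.
VaR = 2.576 × 2.245% = 5.783%; on $20,000,000 that is $1,156,600.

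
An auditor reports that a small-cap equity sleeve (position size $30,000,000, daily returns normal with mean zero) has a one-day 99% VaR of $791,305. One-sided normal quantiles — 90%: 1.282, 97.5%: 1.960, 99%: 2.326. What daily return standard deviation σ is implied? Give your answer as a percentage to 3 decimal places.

VaR as a fraction: $791,305 / $30,000,000 = 2.638%.
σ = VaR / z = 2.638% / 2.326 = 1.134%.

1.134%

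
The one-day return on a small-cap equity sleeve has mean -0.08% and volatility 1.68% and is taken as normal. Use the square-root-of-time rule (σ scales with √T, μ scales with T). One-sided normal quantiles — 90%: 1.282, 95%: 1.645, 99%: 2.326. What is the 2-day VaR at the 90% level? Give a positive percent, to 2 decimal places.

3.21%

σ_{2d} = 1.68% × √2 = 2.376%; μ_{2d} = 2 × -0.08% = -0.160%.
VaR = −(-0.160%) + 1.282 × 2.376% = 3.206%.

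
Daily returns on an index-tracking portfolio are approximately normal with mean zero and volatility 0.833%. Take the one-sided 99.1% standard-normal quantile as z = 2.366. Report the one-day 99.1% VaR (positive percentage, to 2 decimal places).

VaR = z·σ = 2.366 × 0.833% = 1.971%.

1.97%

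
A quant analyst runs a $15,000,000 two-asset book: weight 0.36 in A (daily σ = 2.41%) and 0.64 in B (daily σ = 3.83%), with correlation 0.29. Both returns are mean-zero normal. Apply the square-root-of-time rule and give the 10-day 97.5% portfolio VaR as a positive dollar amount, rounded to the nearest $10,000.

σ_p = √(0.36²·2.41² + 0.64²·3.83² + 2·0.29·0.36·0.64·2.41·3.83) = 2.827%.
σ_{10d} = 2.827% × √10 = 8.940%.
z(97.5%) = 1.960.
VaR = 1.960 × 8.940% = 17.522%; on $15,000,000 that is $2,628,300.

$2,630,000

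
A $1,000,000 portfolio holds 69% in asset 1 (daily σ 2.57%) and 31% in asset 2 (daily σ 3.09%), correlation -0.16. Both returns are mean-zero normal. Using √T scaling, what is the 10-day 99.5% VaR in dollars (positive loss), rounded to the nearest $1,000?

σ_p = √(0.69²·2.57² + 0.31²·3.09² + 2·-0.16·0.69·0.31·2.57·3.09) = 1.876%.
σ_{10d} = 1.876% × √10 = 5.932%.
z(99.5%) = 2.576.
VaR = 2.576 × 5.932% = 15.281%; on $1,000,000 that is $152,810.

$153,000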